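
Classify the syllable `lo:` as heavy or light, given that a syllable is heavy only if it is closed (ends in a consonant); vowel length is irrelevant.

light

`lo:`: long vowel, open (no coda). Open (no coda) → light.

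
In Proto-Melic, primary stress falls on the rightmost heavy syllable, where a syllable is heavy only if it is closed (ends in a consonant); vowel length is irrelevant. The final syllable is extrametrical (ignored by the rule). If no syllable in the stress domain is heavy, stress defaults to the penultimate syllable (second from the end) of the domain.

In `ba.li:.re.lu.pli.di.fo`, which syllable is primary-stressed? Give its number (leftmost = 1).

The final syllable (7, fo) is extrametrical; the stress domain is syllables 1–6.
Weights: 1 ba L, 2 li: L, 3 re L, 4 lu L, 5 pli L, 6 di L.
No heavy syllable in the domain; default to the penultimate syllable (second from the end) of the domain = syllable 5.
Primary stress: syllable 5 → ba.li:.re.lu.ˈpli.di.fo.

5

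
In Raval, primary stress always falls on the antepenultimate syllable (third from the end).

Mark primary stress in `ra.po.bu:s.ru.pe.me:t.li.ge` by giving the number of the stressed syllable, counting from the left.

The word has 8 syllables; the antepenultimate syllable (third from the end) is syllable 6 (me:t).
Primary stress: syllable 6 → ra.po.bu:s.ru.pe.ˈme:t.li.ge.

6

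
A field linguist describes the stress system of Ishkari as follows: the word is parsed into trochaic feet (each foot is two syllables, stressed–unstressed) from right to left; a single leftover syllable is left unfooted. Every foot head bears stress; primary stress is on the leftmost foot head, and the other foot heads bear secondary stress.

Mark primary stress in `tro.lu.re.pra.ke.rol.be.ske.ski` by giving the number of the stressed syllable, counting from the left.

Parse right to left into trochaic (ˈσσ) feet: tro (ˈlu.re) (ˈpra.ke) (ˈrol.be) (ˈske.ski). Syllable 1 is left unfooted.
Foot heads (stressed positions): 2, 4, 6, 8.
End Rule Leftmost: primary stress on the leftmost head = syllable 2.
Primary stress: syllable 2 → tro.ˈlu.re.pra.ke.rol.be.ske.ski.

2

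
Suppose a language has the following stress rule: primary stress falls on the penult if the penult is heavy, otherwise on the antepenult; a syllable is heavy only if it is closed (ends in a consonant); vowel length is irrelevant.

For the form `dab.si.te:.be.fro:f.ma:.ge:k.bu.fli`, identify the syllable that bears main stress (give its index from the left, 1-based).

Weights: 7 ge:k H, 8 bu L, 9 fli L.
The penult (syllable 8, bu) is light, so stress falls on the antepenult (syllable 7, ge:k).
Primary stress: syllable 7 → dab.si.te:.be.fro:f.ma:.ˈge:k.bu.fli.

7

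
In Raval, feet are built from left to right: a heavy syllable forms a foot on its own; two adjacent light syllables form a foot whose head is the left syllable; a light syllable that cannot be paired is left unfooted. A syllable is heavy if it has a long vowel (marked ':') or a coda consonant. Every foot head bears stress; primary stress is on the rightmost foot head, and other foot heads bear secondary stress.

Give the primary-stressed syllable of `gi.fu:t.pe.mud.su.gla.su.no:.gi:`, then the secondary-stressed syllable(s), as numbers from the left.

primary 9, secondary 2, 4, 5, 8

Weights: 1 gi L, 2 fu:t H, 3 pe L, 4 mud H, 5 su L, 6 gla L, 7 su L, 8 no: H, 9 gi: H.
Parse left to right (heavy = foot alone; LL = one foot; stranded L unfooted): gi (ˈfu:t) pe (ˈmud) (ˈsu.gla) su (ˈno:) (ˈgi:).
Foot heads: 2, 4, 5, 8, 9.
Primary stress on the rightmost head = syllable 9.
Secondary stress on 2, 4, 5, 8: gi.ˌfu:t.pe.ˌmud.ˌsu.gla.su.ˌno:.ˈgi:.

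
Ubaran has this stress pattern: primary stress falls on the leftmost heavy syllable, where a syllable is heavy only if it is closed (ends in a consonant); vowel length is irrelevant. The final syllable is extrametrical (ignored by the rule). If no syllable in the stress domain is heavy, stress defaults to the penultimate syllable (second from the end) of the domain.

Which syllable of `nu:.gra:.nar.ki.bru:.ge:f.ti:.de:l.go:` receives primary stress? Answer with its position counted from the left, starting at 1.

3

The final syllable (9, go:) is extrametrical; the stress domain is syllables 1–8.
Weights: 1 nu: L, 2 gra: L, 3 nar H, 4 ki L, 5 bru: L, 6 ge:f H, 7 ti: L, 8 de:l H.
Heavy syllables in the domain: 3, 6, 8. The leftmost is syllable 3 (nar).
Primary stress: syllable 3 → nu:.gra:.ˈnar.ki.bru:.ge:f.ti:.de:l.go:.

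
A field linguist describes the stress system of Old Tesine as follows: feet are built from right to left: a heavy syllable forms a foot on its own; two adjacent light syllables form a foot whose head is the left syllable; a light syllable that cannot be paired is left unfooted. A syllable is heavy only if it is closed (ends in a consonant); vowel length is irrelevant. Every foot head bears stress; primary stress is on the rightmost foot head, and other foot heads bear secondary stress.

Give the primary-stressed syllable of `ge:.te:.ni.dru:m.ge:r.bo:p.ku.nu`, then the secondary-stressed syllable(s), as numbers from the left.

primary 7, secondary 2, 4, 5, 6

Weights: 1 ge: L, 2 te: L, 3 ni L, 4 dru:m H, 5 ge:r H, 6 bo:p H, 7 ku L, 8 nu L.
Parse right to left (heavy = foot alone; LL = one foot; stranded L unfooted): ge: (ˈte:.ni) (ˈdru:m) (ˈge:r) (ˈbo:p) (ˈku.nu).
Foot heads: 2, 4, 5, 6, 7.
Primary stress on the rightmost head = syllable 7.
Secondary stress on 2, 4, 5, 6: ge:.ˌte:.ni.ˌdru:m.ˌge:r.ˌbo:p.ˈku.nu.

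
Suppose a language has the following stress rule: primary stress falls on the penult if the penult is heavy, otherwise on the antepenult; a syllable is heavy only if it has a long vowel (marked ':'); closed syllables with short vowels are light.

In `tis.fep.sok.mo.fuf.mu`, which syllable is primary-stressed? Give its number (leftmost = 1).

Weights: 4 mo L, 5 fuf L, 6 mu L.
The penult (syllable 5, fuf) is light, so stress falls on the antepenult (syllable 4, mo).
Primary stress: syllable 4 → tis.fep.sok.ˈmo.fuf.mu.

4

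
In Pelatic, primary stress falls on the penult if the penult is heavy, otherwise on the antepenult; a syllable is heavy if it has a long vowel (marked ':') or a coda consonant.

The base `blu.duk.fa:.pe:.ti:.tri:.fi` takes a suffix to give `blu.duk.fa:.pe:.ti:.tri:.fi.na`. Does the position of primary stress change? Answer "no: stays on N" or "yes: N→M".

no: stays on 6

Base `blu.duk.fa:.pe:.ti:.tri:.fi` (7 syllables):
  Weights: 5 ti: H, 6 tri: H, 7 fi L.
  The penult (syllable 6, tri:) is heavy, so it takes stress.
  → primary stress on syllable 6.
Suffixed `blu.duk.fa:.pe:.ti:.tri:.fi.na` (8 syllables):
  Weights: 6 tri: H, 7 fi L, 8 na L.
  The penult (syllable 7, fi) is light, so stress falls on the antepenult (syllable 6, tri:).
  → primary stress on syllable 6.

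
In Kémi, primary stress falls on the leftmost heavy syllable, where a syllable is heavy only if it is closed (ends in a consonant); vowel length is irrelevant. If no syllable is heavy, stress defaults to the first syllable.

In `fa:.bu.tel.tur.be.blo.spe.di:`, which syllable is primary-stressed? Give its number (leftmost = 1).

Weights: 1 fa: L, 2 bu L, 3 tel H, 4 tur H, 5 be L, 6 blo L, 7 spe L, 8 di: L.
Heavy syllables in the domain: 3, 4. The leftmost is syllable 3 (tel).
Primary stress: syllable 3 → fa:.bu.ˈtel.tur.be.blo.spe.di:.

3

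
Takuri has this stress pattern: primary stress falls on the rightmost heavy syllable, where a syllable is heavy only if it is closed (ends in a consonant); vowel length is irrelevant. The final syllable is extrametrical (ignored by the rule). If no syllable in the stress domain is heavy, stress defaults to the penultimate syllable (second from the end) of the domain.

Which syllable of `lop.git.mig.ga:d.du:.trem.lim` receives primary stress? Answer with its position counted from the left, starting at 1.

6

The final syllable (7, lim) is extrametrical; the stress domain is syllables 1–6.
Weights: 1 lop H, 2 git H, 3 mig H, 4 ga:d H, 5 du: L, 6 trem H.
Heavy syllables in the domain: 1, 2, 3, 4, 6. The rightmost is syllable 6 (trem).
Primary stress: syllable 6 → lop.git.mig.ga:d.du:.ˈtrem.lim.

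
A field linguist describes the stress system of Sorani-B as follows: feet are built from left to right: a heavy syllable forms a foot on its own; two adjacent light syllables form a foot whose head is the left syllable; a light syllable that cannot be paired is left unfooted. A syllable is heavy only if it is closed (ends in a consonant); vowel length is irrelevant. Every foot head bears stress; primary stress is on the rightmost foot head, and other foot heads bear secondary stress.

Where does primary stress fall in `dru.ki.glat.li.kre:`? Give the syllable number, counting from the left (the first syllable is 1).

Weights: 1 dru L, 2 ki L, 3 glat H, 4 li L, 5 kre: L.
Parse left to right (heavy = foot alone; LL = one foot; stranded L unfooted): (ˈdru.ki) (ˈglat) (ˈli.kre:).
Foot heads: 1, 3, 4.
Primary stress on the rightmost head = syllable 4.
Primary stress: syllable 4 → dru.ki.glat.ˈli.kre:.

4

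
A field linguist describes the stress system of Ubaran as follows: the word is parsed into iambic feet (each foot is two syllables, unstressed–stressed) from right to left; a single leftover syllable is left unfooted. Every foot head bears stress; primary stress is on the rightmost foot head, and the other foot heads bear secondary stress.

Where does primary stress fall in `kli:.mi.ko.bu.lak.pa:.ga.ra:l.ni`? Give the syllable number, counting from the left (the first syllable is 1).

Parse right to left into iambic (σˈσ) feet: kli: (mi.ˈko) (bu.ˈlak) (pa:.ˈga) (ra:l.ˈni). Syllable 1 is left unfooted.
Foot heads (stressed positions): 3, 5, 7, 9.
End Rule Rightmost: primary stress on the rightmost head = syllable 9.
Primary stress: syllable 9 → kli:.mi.ko.bu.lak.pa:.ga.ra:l.ˈni.

9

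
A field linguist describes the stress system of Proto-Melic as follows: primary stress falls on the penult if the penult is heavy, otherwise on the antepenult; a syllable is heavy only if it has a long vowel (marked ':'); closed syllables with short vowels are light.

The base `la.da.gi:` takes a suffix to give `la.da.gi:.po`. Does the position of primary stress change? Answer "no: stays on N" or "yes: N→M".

yes: 1→3

Base `la.da.gi:` (3 syllables):
  Weights: 1 la L, 2 da L, 3 gi: H.
  The penult (syllable 2, da) is light, so stress falls on the antepenult (syllable 1, la).
  → primary stress on syllable 1.
Suffixed `la.da.gi:.po` (4 syllables):
  Weights: 2 da L, 3 gi: H, 4 po L.
  The penult (syllable 3, gi:) is heavy, so it takes stress.
  → primary stress on syllable 3.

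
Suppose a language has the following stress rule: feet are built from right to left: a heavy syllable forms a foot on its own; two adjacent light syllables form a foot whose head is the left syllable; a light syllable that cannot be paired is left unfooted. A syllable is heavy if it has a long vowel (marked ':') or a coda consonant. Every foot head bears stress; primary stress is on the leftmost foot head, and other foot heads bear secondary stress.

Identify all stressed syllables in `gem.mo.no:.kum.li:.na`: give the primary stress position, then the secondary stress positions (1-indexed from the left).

primary 1, secondary 3, 4, 5

Weights: 1 gem H, 2 mo L, 3 no: H, 4 kum H, 5 li: H, 6 na L.
Parse right to left (heavy = foot alone; LL = one foot; stranded L unfooted): (ˈgem) mo (ˈno:) (ˈkum) (ˈli:) na.
Foot heads: 1, 3, 4, 5.
Primary stress on the leftmost head = syllable 1.
Secondary stress on 3, 4, 5: ˈgem.mo.ˌno:.ˌkum.ˌli:.na.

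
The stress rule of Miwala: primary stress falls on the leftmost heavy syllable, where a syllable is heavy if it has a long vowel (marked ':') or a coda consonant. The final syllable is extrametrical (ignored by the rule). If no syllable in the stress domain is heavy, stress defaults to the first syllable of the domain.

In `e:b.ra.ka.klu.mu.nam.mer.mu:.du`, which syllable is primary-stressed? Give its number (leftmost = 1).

The final syllable (9, du) is extrametrical; the stress domain is syllables 1–8.
Weights: 1 e:b H, 2 ra L, 3 ka L, 4 klu L, 5 mu L, 6 nam H, 7 mer H, 8 mu: H.
Heavy syllables in the domain: 1, 6, 7, 8. The leftmost is syllable 1 (e:b).
Primary stress: syllable 1 → ˈe:b.ra.ka.klu.mu.nam.mer.mu:.du.

1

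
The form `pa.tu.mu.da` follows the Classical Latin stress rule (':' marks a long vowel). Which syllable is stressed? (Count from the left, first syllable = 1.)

2

Classical Latin: stress the penult if heavy (long vowel or closed), else the antepenult.
Weights: 2 tu L, 3 mu L, 4 da L.
The penult (syllable 3, mu) is light, so stress falls on the antepenult (syllable 2, tu).
Stress on syllable 2: pa.ˈtu.mu.da.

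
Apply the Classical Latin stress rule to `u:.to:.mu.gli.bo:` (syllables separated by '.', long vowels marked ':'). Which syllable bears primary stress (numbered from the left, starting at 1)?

Classical Latin: stress the penult if heavy (long vowel or closed), else the antepenult.
Weights: 3 mu L, 4 gli L, 5 bo: H.
The penult (syllable 4, gli) is light, so stress falls on the antepenult (syllable 3, mu).
Stress on syllable 3: u:.to:.ˈmu.gli.bo:.

3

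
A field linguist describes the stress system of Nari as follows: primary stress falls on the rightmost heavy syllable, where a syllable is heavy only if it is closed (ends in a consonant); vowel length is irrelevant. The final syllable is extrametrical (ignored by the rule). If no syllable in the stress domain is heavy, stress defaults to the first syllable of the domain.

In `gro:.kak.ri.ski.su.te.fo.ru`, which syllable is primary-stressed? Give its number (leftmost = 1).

The final syllable (8, ru) is extrametrical; the stress domain is syllables 1–7.
Weights: 1 gro: L, 2 kak H, 3 ri L, 4 ski L, 5 su L, 6 te L, 7 fo L.
Heavy syllables in the domain: 2. The rightmost is syllable 2 (kak).
Primary stress: syllable 2 → gro:.ˈkak.ri.ski.su.te.fo.ru.

2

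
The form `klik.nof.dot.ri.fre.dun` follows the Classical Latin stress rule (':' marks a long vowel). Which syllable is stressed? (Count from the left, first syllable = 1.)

Classical Latin: stress the penult if heavy (long vowel or closed), else the antepenult.
Weights: 4 ri L, 5 fre L, 6 dun H.
The penult (syllable 5, fre) is light, so stress falls on the antepenult (syllable 4, ri).
Stress on syllable 4: klik.nof.dot.ˈri.fre.dun.

4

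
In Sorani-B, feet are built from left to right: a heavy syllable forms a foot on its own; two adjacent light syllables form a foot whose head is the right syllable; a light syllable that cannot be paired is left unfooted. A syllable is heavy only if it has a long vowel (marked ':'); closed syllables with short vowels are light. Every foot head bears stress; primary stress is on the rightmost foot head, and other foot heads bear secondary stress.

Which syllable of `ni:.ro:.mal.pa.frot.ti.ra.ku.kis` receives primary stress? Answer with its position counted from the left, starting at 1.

Weights: 1 ni: H, 2 ro: H, 3 mal L, 4 pa L, 5 frot L, 6 ti L, 7 ra L, 8 ku L, 9 kis L.
Parse left to right (heavy = foot alone; LL = one foot; stranded L unfooted): (ˈni:) (ˈro:) (mal.ˈpa) (frot.ˈti) (ra.ˈku) kis.
Foot heads: 1, 2, 4, 6, 8.
Primary stress on the rightmost head = syllable 8.
Primary stress: syllable 8 → ni:.ro:.mal.pa.frot.ti.ra.ˈku.kis.

8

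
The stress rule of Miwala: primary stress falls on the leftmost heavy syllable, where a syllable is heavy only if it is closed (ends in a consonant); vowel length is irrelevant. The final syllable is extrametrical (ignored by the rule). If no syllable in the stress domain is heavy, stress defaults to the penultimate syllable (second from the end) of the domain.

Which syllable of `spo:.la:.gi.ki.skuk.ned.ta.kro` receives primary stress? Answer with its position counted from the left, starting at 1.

5

The final syllable (8, kro) is extrametrical; the stress domain is syllables 1–7.
Weights: 1 spo: L, 2 la: L, 3 gi L, 4 ki L, 5 skuk H, 6 ned H, 7 ta L.
Heavy syllables in the domain: 5, 6. The leftmost is syllable 5 (skuk).
Primary stress: syllable 5 → spo:.la:.gi.ki.ˈskuk.ned.ta.kro.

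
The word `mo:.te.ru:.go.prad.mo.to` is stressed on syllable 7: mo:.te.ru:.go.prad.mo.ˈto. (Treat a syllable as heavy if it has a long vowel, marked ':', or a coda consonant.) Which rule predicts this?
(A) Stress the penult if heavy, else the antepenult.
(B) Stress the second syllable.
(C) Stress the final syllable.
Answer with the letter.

C

Rule A → syllable 5 (observed: 7).
Rule B → syllable 2 (observed: 7).
Rule C → syllable 7 ✓.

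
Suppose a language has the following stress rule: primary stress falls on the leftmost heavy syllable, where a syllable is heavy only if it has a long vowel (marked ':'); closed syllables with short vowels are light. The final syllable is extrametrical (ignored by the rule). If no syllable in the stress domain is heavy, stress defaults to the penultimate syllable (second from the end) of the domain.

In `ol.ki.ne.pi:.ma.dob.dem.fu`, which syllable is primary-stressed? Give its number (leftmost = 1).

4

The final syllable (8, fu) is extrametrical; the stress domain is syllables 1–7.
Weights: 1 ol L, 2 ki L, 3 ne L, 4 pi: H, 5 ma L, 6 dob L, 7 dem L.
Heavy syllables in the domain: 4. The leftmost is syllable 4 (pi:).
Primary stress: syllable 4 → ol.ki.ne.ˈpi:.ma.dob.dem.fu.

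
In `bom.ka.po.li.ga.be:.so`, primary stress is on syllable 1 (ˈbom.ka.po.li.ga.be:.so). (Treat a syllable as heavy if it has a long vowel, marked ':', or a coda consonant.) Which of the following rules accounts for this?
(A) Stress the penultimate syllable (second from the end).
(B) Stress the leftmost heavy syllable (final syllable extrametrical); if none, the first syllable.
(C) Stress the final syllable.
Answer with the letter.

Rule A → syllable 6 (observed: 1).
Rule B → syllable 1 ✓.
Rule C → syllable 7 (observed: 1).

B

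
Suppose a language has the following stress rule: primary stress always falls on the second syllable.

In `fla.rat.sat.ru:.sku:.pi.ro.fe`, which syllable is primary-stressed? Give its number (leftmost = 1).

The word has 8 syllables; the second syllable is syllable 2 (rat).
Primary stress: syllable 2 → fla.ˈrat.sat.ru:.sku:.pi.ro.fe.

2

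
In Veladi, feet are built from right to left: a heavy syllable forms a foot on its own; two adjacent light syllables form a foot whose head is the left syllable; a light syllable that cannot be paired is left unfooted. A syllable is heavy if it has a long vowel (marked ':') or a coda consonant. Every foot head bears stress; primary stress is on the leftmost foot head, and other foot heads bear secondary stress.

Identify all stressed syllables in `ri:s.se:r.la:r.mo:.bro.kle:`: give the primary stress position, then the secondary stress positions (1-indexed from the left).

primary 1, secondary 2, 3, 4, 6

Weights: 1 ri:s H, 2 se:r H, 3 la:r H, 4 mo: H, 5 bro L, 6 kle: H.
Parse right to left (heavy = foot alone; LL = one foot; stranded L unfooted): (ˈri:s) (ˈse:r) (ˈla:r) (ˈmo:) bro (ˈkle:).
Foot heads: 1, 2, 3, 4, 6.
Primary stress on the leftmost head = syllable 1.
Secondary stress on 2, 3, 4, 6: ˈri:s.ˌse:r.ˌla:r.ˌmo:.bro.ˌkle:.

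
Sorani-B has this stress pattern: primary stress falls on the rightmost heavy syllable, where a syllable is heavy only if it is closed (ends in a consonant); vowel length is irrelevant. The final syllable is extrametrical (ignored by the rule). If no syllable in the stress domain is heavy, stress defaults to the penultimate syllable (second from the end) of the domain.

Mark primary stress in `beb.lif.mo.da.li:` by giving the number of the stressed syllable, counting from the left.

The final syllable (5, li:) is extrametrical; the stress domain is syllables 1–4.
Weights: 1 beb H, 2 lif H, 3 mo L, 4 da L.
Heavy syllables in the domain: 1, 2. The rightmost is syllable 2 (lif).
Primary stress: syllable 2 → beb.ˈlif.mo.da.li:.

2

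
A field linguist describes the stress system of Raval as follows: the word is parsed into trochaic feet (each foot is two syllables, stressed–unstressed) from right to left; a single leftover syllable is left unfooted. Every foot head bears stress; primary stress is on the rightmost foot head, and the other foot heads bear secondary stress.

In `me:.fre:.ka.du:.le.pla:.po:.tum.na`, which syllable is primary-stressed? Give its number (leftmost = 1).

Parse right to left into trochaic (ˈσσ) feet: me: (ˈfre:.ka) (ˈdu:.le) (ˈpla:.po:) (ˈtum.na). Syllable 1 is left unfooted.
Foot heads (stressed positions): 2, 4, 6, 8.
End Rule Rightmost: primary stress on the rightmost head = syllable 8.
Primary stress: syllable 8 → me:.fre:.ka.du:.le.pla:.po:.ˈtum.na.

8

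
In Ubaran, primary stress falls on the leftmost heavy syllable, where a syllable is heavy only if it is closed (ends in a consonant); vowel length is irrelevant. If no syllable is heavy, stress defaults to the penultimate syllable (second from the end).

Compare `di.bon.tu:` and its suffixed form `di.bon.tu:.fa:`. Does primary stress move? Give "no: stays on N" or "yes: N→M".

no: stays on 2

Base `di.bon.tu:` (3 syllables):
  Weights: 1 di L, 2 bon H, 3 tu: L.
  Heavy syllables in the domain: 2. The leftmost is syllable 2 (bon).
  → primary stress on syllable 2.
Suffixed `di.bon.tu:.fa:` (4 syllables):
  Weights: 1 di L, 2 bon H, 3 tu: L, 4 fa: L.
  Heavy syllables in the domain: 2. The leftmost is syllable 2 (bon).
  → primary stress on syllable 2.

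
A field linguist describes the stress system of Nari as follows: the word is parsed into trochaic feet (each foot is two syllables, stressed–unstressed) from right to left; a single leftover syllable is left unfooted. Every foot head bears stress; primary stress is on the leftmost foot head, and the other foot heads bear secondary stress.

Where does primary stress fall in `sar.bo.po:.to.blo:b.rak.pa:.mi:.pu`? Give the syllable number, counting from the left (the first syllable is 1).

2

Parse right to left into trochaic (ˈσσ) feet: sar (ˈbo.po:) (ˈto.blo:b) (ˈrak.pa:) (ˈmi:.pu). Syllable 1 is left unfooted.
Foot heads (stressed positions): 2, 4, 6, 8.
End Rule Leftmost: primary stress on the leftmost head = syllable 2.
Primary stress: syllable 2 → sar.ˈbo.po:.to.blo:b.rak.pa:.mi:.pu.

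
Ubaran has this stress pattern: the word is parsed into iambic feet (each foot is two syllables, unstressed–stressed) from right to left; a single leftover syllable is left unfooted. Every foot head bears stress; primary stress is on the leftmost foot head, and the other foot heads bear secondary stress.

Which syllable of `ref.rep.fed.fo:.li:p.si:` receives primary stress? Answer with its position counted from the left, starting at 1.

2

Parse right to left into iambic (σˈσ) feet: (ref.ˈrep) (fed.ˈfo:) (li:p.ˈsi:).
Foot heads (stressed positions): 2, 4, 6.
End Rule Leftmost: primary stress on the leftmost head = syllable 2.
Primary stress: syllable 2 → ref.ˈrep.fed.fo:.li:p.si:.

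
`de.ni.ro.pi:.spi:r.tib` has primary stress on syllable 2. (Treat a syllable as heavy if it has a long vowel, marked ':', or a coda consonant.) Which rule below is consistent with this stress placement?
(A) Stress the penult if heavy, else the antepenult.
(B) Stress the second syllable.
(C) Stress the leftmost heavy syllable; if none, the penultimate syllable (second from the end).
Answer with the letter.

B

Rule A → syllable 5 (observed: 2).
Rule B → syllable 2 ✓.
Rule C → syllable 4 (observed: 2).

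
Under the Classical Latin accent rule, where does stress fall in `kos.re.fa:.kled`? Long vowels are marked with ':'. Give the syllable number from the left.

Classical Latin: stress the penult if heavy (long vowel or closed), else the antepenult.
Weights: 2 re L, 3 fa: H, 4 kled H.
The penult (syllable 3, fa:) is heavy, so it takes stress.
Stress on syllable 3: kos.re.ˈfa:.kled.

3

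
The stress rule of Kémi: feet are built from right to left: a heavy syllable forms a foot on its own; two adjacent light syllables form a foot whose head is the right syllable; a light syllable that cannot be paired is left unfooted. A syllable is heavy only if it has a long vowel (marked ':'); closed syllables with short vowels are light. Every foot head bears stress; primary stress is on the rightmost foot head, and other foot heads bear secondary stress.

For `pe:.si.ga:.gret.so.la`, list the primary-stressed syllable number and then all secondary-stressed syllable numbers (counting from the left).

Weights: 1 pe: H, 2 si L, 3 ga: H, 4 gret L, 5 so L, 6 la L.
Parse right to left (heavy = foot alone; LL = one foot; stranded L unfooted): (ˈpe:) si (ˈga:) gret (so.ˈla).
Foot heads: 1, 3, 6.
Primary stress on the rightmost head = syllable 6.
Secondary stress on 1, 3: ˌpe:.si.ˌga:.gret.so.ˈla.

primary 6, secondary 1, 3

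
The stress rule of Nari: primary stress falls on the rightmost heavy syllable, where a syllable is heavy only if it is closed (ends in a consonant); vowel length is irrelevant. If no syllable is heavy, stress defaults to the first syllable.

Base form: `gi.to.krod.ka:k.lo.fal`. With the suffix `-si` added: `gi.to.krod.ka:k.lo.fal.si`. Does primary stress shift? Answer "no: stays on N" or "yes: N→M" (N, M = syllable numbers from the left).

no: stays on 6

Base `gi.to.krod.ka:k.lo.fal` (6 syllables):
  Weights: 1 gi L, 2 to L, 3 krod H, 4 ka:k H, 5 lo L, 6 fal H.
  Heavy syllables in the domain: 3, 4, 6. The rightmost is syllable 6 (fal).
  → primary stress on syllable 6.
Suffixed `gi.to.krod.ka:k.lo.fal.si` (7 syllables):
  Weights: 1 gi L, 2 to L, 3 krod H, 4 ka:k H, 5 lo L, 6 fal H, 7 si L.
  Heavy syllables in the domain: 3, 4, 6. The rightmost is syllable 6 (fal).
  → primary stress on syllable 6.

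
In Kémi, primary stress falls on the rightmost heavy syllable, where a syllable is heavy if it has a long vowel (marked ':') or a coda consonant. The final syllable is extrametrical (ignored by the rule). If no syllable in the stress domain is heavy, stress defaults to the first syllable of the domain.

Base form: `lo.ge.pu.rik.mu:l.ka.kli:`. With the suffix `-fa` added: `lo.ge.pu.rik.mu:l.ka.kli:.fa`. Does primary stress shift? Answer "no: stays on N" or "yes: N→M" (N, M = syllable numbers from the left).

Base `lo.ge.pu.rik.mu:l.ka.kli:` (7 syllables):
  The final syllable (7, kli:) is extrametrical; the stress domain is syllables 1–6.
  Weights: 1 lo L, 2 ge L, 3 pu L, 4 rik H, 5 mu:l H, 6 ka L.
  Heavy syllables in the domain: 4, 5. The rightmost is syllable 5 (mu:l).
  → primary stress on syllable 5.
Suffixed `lo.ge.pu.rik.mu:l.ka.kli:.fa` (8 syllables):
  The final syllable (8, fa) is extrametrical; the stress domain is syllables 1–7.
  Weights: 1 lo L, 2 ge L, 3 pu L, 4 rik H, 5 mu:l H, 6 ka L, 7 kli: H.
  Heavy syllables in the domain: 4, 5, 7. The rightmost is syllable 7 (kli:).
  → primary stress on syllable 7.

yes: 5→7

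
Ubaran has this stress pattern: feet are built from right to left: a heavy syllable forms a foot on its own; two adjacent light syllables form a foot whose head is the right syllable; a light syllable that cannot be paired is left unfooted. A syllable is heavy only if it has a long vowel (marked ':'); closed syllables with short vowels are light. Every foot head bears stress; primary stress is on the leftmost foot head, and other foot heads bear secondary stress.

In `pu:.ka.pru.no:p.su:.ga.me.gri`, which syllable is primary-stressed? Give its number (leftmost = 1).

Weights: 1 pu: H, 2 ka L, 3 pru L, 4 no:p H, 5 su: H, 6 ga L, 7 me L, 8 gri L.
Parse right to left (heavy = foot alone; LL = one foot; stranded L unfooted): (ˈpu:) (ka.ˈpru) (ˈno:p) (ˈsu:) ga (me.ˈgri).
Foot heads: 1, 3, 4, 5, 8.
Primary stress on the leftmost head = syllable 1.
Primary stress: syllable 1 → ˈpu:.ka.pru.no:p.su:.ga.me.gri.

1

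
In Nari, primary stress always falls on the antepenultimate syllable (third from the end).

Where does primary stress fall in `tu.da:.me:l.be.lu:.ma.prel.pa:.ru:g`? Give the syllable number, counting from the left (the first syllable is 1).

7

The word has 9 syllables; the antepenultimate syllable (third from the end) is syllable 7 (prel).
Primary stress: syllable 7 → tu.da:.me:l.be.lu:.ma.ˈprel.pa:.ru:g.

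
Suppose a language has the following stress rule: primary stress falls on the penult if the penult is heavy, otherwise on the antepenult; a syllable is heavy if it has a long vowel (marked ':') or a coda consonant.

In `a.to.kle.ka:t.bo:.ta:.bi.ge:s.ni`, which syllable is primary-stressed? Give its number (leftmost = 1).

8

Weights: 7 bi L, 8 ge:s H, 9 ni L.
The penult (syllable 8, ge:s) is heavy, so it takes stress.
Primary stress: syllable 8 → a.to.kle.ka:t.bo:.ta:.bi.ˈge:s.ni.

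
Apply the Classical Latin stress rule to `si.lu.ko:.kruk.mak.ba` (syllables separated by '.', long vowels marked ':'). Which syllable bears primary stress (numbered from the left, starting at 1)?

Classical Latin: stress the penult if heavy (long vowel or closed), else the antepenult.
Weights: 4 kruk H, 5 mak H, 6 ba L.
The penult (syllable 5, mak) is heavy, so it takes stress.
Stress on syllable 5: si.lu.ko:.kruk.ˈmak.ba.

5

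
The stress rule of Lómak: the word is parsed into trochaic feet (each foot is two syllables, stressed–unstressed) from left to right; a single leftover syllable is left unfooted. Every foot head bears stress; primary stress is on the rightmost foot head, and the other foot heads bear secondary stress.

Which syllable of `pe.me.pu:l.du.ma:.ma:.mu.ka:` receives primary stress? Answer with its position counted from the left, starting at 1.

7

Parse left to right into trochaic (ˈσσ) feet: (ˈpe.me) (ˈpu:l.du) (ˈma:.ma:) (ˈmu.ka:).
Foot heads (stressed positions): 1, 3, 5, 7.
End Rule Rightmost: primary stress on the rightmost head = syllable 7.
Primary stress: syllable 7 → pe.me.pu:l.du.ma:.ma:.ˈmu.ka:.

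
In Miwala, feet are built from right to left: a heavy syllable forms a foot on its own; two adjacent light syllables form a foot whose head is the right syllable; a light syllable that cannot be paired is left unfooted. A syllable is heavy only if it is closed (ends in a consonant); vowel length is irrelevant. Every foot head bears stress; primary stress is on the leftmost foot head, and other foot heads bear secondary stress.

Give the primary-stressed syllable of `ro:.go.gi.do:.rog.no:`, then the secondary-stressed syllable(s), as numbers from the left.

primary 2, secondary 4, 5

Weights: 1 ro: L, 2 go L, 3 gi L, 4 do: L, 5 rog H, 6 no: L.
Parse right to left (heavy = foot alone; LL = one foot; stranded L unfooted): (ro:.ˈgo) (gi.ˈdo:) (ˈrog) no:.
Foot heads: 2, 4, 5.
Primary stress on the leftmost head = syllable 2.
Secondary stress on 4, 5: ro:.ˈgo.gi.ˌdo:.ˌrog.no:.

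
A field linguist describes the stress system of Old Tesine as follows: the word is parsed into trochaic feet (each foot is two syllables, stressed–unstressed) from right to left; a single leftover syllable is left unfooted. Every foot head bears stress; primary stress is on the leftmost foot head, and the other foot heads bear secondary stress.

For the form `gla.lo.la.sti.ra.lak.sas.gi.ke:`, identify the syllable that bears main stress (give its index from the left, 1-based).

Parse right to left into trochaic (ˈσσ) feet: gla (ˈlo.la) (ˈsti.ra) (ˈlak.sas) (ˈgi.ke:). Syllable 1 is left unfooted.
Foot heads (stressed positions): 2, 4, 6, 8.
End Rule Leftmost: primary stress on the leftmost head = syllable 2.
Primary stress: syllable 2 → gla.ˈlo.la.sti.ra.lak.sas.gi.ke:.

2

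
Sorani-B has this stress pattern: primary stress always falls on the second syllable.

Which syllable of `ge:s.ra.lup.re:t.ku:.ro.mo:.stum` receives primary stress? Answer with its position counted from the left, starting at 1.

The word has 8 syllables; the second syllable is syllable 2 (ra).
Primary stress: syllable 2 → ge:s.ˈra.lup.re:t.ku:.ro.mo:.stum.

2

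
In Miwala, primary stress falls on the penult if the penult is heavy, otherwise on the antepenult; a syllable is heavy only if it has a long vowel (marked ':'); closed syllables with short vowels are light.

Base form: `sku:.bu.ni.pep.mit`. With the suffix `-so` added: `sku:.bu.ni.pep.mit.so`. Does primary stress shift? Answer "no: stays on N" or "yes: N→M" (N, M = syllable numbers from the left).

Base `sku:.bu.ni.pep.mit` (5 syllables):
  Weights: 3 ni L, 4 pep L, 5 mit L.
  The penult (syllable 4, pep) is light, so stress falls on the antepenult (syllable 3, ni).
  → primary stress on syllable 3.
Suffixed `sku:.bu.ni.pep.mit.so` (6 syllables):
  Weights: 4 pep L, 5 mit L, 6 so L.
  The penult (syllable 5, mit) is light, so stress falls on the antepenult (syllable 4, pep).
  → primary stress on syllable 4.

yes: 3→4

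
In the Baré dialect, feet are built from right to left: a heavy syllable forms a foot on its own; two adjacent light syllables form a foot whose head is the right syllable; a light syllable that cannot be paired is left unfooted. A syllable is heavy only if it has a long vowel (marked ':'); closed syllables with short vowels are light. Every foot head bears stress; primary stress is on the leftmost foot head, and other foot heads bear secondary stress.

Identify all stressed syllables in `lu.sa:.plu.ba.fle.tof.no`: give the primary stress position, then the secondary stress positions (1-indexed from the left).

Weights: 1 lu L, 2 sa: H, 3 plu L, 4 ba L, 5 fle L, 6 tof L, 7 no L.
Parse right to left (heavy = foot alone; LL = one foot; stranded L unfooted): lu (ˈsa:) plu (ba.ˈfle) (tof.ˈno).
Foot heads: 2, 5, 7.
Primary stress on the leftmost head = syllable 2.
Secondary stress on 5, 7: lu.ˈsa:.plu.ba.ˌfle.tof.ˌno.

primary 2, secondary 5, 7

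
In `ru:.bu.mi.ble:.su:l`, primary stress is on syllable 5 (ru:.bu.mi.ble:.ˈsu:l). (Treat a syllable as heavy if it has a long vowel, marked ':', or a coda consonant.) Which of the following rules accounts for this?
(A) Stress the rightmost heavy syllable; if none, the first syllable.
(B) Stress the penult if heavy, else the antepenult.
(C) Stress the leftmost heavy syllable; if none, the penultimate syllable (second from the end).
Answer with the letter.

A

Rule A → syllable 5 ✓.
Rule B → syllable 4 (observed: 5).
Rule C → syllable 1 (observed: 5).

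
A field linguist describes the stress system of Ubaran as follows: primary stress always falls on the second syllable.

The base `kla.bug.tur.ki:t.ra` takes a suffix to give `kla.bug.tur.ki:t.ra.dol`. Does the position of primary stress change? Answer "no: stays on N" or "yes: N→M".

no: stays on 2

Base `kla.bug.tur.ki:t.ra` (5 syllables):
  The word has 5 syllables; the second syllable is syllable 2 (bug).
  → primary stress on syllable 2.
Suffixed `kla.bug.tur.ki:t.ra.dol` (6 syllables):
  The word has 6 syllables; the second syllable is syllable 2 (bug).
  → primary stress on syllable 2.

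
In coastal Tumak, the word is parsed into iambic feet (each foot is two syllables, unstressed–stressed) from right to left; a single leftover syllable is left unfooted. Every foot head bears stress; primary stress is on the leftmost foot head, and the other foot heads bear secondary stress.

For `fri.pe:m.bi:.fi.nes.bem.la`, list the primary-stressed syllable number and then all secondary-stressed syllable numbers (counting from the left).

primary 3, secondary 5, 7

Parse right to left into iambic (σˈσ) feet: fri (pe:m.ˈbi:) (fi.ˈnes) (bem.ˈla). Syllable 1 is left unfooted.
Foot heads (stressed positions): 3, 5, 7.
End Rule Leftmost: primary stress on the leftmost head = syllable 3.
Secondary stress on 5, 7: fri.pe:m.ˈbi:.fi.ˌnes.bem.ˌla.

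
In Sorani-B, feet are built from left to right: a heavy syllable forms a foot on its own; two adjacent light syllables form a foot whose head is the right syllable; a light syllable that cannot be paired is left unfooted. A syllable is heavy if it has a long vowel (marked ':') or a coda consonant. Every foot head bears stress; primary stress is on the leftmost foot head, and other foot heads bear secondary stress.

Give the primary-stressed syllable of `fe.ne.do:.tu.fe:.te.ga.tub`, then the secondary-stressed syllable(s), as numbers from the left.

primary 2, secondary 3, 5, 7, 8

Weights: 1 fe L, 2 ne L, 3 do: H, 4 tu L, 5 fe: H, 6 te L, 7 ga L, 8 tub H.
Parse left to right (heavy = foot alone; LL = one foot; stranded L unfooted): (fe.ˈne) (ˈdo:) tu (ˈfe:) (te.ˈga) (ˈtub).
Foot heads: 2, 3, 5, 7, 8.
Primary stress on the leftmost head = syllable 2.
Secondary stress on 3, 5, 7, 8: fe.ˈne.ˌdo:.tu.ˌfe:.te.ˌga.ˌtub.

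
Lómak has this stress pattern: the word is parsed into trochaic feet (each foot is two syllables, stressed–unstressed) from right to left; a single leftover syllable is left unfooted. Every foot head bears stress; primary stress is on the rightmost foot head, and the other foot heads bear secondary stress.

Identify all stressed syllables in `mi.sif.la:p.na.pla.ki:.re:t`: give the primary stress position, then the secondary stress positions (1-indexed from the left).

Parse right to left into trochaic (ˈσσ) feet: mi (ˈsif.la:p) (ˈna.pla) (ˈki:.re:t). Syllable 1 is left unfooted.
Foot heads (stressed positions): 2, 4, 6.
End Rule Rightmost: primary stress on the rightmost head = syllable 6.
Secondary stress on 2, 4: mi.ˌsif.la:p.ˌna.pla.ˈki:.re:t.

primary 6, secondary 2, 4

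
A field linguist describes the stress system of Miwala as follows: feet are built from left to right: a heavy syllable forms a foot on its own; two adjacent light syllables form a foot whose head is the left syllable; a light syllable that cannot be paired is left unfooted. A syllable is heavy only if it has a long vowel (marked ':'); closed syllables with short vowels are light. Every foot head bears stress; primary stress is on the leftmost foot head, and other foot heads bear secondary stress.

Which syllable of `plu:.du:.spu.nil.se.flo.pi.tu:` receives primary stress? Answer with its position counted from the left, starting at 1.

Weights: 1 plu: H, 2 du: H, 3 spu L, 4 nil L, 5 se L, 6 flo L, 7 pi L, 8 tu: H.
Parse left to right (heavy = foot alone; LL = one foot; stranded L unfooted): (ˈplu:) (ˈdu:) (ˈspu.nil) (ˈse.flo) pi (ˈtu:).
Foot heads: 1, 2, 3, 5, 8.
Primary stress on the leftmost head = syllable 1.
Primary stress: syllable 1 → ˈplu:.du:.spu.nil.se.flo.pi.tu:.

1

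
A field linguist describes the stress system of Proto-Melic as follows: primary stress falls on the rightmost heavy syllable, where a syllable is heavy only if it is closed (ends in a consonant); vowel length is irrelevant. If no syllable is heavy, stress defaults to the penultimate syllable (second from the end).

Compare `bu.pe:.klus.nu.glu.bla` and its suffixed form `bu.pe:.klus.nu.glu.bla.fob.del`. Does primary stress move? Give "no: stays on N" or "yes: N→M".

Base `bu.pe:.klus.nu.glu.bla` (6 syllables):
  Weights: 1 bu L, 2 pe: L, 3 klus H, 4 nu L, 5 glu L, 6 bla L.
  Heavy syllables in the domain: 3. The rightmost is syllable 3 (klus).
  → primary stress on syllable 3.
Suffixed `bu.pe:.klus.nu.glu.bla.fob.del` (8 syllables):
  Weights: 1 bu L, 2 pe: L, 3 klus H, 4 nu L, 5 glu L, 6 bla L, 7 fob H, 8 del H.
  Heavy syllables in the domain: 3, 7, 8. The rightmost is syllable 8 (del).
  → primary stress on syllable 8.

yes: 3→8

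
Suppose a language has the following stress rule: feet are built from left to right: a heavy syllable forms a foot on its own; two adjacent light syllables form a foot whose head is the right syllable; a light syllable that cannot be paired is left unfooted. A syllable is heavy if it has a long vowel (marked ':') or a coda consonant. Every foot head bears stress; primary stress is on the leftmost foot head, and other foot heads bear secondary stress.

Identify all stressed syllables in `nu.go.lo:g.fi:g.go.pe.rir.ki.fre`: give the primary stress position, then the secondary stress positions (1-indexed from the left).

Weights: 1 nu L, 2 go L, 3 lo:g H, 4 fi:g H, 5 go L, 6 pe L, 7 rir H, 8 ki L, 9 fre L.
Parse left to right (heavy = foot alone; LL = one foot; stranded L unfooted): (nu.ˈgo) (ˈlo:g) (ˈfi:g) (go.ˈpe) (ˈrir) (ki.ˈfre).
Foot heads: 2, 3, 4, 6, 7, 9.
Primary stress on the leftmost head = syllable 2.
Secondary stress on 3, 4, 6, 7, 9: nu.ˈgo.ˌlo:g.ˌfi:g.go.ˌpe.ˌrir.ki.ˌfre.

primary 2, secondary 3, 4, 6, 7, 9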